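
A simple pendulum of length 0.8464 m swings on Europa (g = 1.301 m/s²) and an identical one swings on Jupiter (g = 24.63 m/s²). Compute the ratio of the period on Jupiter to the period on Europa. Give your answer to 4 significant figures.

0.2298

T ∝ 1/√g, so T₂/T₁ = √(g₁/g₂) = √(1.301/24.63) = 0.2298.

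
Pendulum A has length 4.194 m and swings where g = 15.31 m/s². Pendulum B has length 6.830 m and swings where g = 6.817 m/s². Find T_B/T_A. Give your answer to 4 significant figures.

1.912

T = 2π√(L/g), so T_B/T_A = √((L_B/g_B)/(L_A/g_A)) = √((6.830/6.817)/(4.194/15.31)) = 1.912.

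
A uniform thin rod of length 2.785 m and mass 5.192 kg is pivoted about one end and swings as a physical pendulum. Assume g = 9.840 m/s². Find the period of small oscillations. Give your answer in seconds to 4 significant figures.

2.729 s

For a physical pendulum T = 2π√(I/(mgd)), with d = 1.3925 m from pivot to centre of mass.
I_cm = mL²/12 = 5.192 × 2.785²/12 = 3.3559 kg·m²; I = I_cm + md² = 3.3559 + 5.192 × 1.3925² = 13.423 kg·m².
T = 2π√(13.423/(5.192 × 9.840 × 1.3925)) = 2.729 s.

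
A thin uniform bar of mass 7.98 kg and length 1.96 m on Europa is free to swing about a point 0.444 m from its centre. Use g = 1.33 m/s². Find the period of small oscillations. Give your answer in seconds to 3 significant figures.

For a physical pendulum T = 2π√(I/(mgd)), with d = 0.4440 m from pivot to centre of mass.
I_cm = mL²/12 = 7.98 × 1.96²/12 = 2.555 kg·m²; I = I_cm + md² = 2.555 + 7.98 × 0.4440² = 4.128 kg·m².
T = 2π√(4.128/(7.98 × 1.33 × 0.4440)) = 5.88 s.

5.88 s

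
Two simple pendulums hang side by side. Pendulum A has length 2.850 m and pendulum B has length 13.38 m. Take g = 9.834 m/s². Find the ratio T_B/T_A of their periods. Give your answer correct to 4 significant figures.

2.167

T ∝ √L, so T_B/T_A = √(L_B/L_A) = √(13.38/2.850) = 2.167.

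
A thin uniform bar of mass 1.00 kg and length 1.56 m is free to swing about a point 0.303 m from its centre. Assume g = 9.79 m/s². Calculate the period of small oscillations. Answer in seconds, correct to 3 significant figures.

1.98 s

For a physical pendulum T = 2π√(I/(mgd)), with d = 0.3030 m from pivot to centre of mass.
I_cm = mL²/12 = 1.00 × 1.56²/12 = 0.2028 kg·m²; I = I_cm + md² = 0.2028 + 1.00 × 0.3030² = 0.2946 kg·m².
T = 2π√(0.2946/(1.00 × 9.79 × 0.3030)) = 1.98 s.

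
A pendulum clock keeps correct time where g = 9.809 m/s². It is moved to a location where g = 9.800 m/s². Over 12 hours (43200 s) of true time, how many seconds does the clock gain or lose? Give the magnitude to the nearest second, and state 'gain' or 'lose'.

The clock's period scales as T ∝ 1/√g, so T'/T = √(9.809/9.800) = 1.00046.
In 43200 s of true time the clock registers 43200/1.00046 = 43180.2 s, so it loses 20 s.

lose 20 s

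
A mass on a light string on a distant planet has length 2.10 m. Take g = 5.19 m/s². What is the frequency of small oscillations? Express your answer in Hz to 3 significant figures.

T = 2π√(L/g) = 2π√(2.10/5.19) = 3.997 s, so f = 1/T = 0.250 Hz.

0.250 Hz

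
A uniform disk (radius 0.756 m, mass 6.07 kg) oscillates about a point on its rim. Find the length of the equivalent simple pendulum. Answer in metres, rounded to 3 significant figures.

1.13 m

The equivalent simple-pendulum length is L_eq = I/(md), where I is about the pivot and d = 0.7560 m.
I_cm = ½mR² = 1.735 kg·m², so I = I_cm + md² = 1.735 + 3.469 = 5.204 kg·m².
L_eq = 5.204/(6.07 × 0.7560) = 1.13 m.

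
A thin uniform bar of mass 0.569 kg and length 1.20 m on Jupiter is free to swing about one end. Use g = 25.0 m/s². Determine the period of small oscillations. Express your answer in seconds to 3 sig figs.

1.12 s

For a physical pendulum T = 2π√(I/(mgd)), with d = 0.6000 m from pivot to centre of mass.
I_cm = mL²/12 = 0.569 × 1.20²/12 = 0.06828 kg·m²; I = I_cm + md² = 0.06828 + 0.569 × 0.6000² = 0.2731 kg·m².
T = 2π√(0.2731/(0.569 × 25.0 × 0.6000)) = 1.12 s.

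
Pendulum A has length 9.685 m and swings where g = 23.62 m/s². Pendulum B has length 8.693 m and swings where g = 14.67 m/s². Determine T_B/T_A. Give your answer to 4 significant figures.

T = 2π√(L/g), so T_B/T_A = √((L_B/g_B)/(L_A/g_A)) = √((8.693/14.67)/(9.685/23.62)) = 1.202.

1.202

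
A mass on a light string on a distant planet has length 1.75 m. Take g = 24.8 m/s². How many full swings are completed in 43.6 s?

T = 2π√(L/g) = 2π√(1.75/24.8) = 1.669 s.
Number of complete oscillations = ⌊43.6/1.669⌋ = ⌊26.12⌋ = 26.

26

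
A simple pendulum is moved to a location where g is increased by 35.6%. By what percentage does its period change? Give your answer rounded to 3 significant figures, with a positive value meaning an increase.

T ∝ 1/√g, so T'/T = 1/√(1.356) = 0.8588.
Percentage change in T = (0.8588 − 1) × 100% = -14.1%.

-14.1%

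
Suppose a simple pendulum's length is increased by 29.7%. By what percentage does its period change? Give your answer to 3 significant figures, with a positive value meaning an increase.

T ∝ √L, so T'/T = √(1.297) = 1.139.
Percentage change in T = (1.139 − 1) × 100% = 13.9%.

13.9%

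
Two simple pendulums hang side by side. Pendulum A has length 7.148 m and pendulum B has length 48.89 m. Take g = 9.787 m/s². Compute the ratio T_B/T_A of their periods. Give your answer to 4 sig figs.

2.615

T ∝ √L, so T_B/T_A = √(L_B/L_A) = √(48.89/7.148) = 2.615.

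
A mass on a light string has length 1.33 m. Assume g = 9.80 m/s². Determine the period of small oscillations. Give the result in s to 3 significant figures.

2.31 s

T = 2π√(L/g) = 2π√(1.33/9.80) = 2π × 0.3684 = 2.31 s.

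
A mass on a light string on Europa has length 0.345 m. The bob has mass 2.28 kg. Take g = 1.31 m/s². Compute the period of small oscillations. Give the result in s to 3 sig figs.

3.22 s

T = 2π√(L/g) = 2π√(0.345/1.31) = 2π × 0.5132 = 3.22 s.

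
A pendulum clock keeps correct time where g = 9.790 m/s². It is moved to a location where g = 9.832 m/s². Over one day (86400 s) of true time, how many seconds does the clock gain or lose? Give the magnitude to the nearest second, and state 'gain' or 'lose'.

gain 185 s

The clock's period scales as T ∝ 1/√g, so T'/T = √(9.790/9.832) = 0.997862.
In 86400 s of true time the clock registers 86400/0.997862 = 86585.1 s, so it gains 185 s.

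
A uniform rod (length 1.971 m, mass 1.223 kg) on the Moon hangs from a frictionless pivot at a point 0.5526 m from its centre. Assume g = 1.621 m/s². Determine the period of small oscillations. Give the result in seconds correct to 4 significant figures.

For a physical pendulum T = 2π√(I/(mgd)), with d = 0.55260 m from pivot to centre of mass.
I_cm = mL²/12 = 1.223 × 1.971²/12 = 0.39593 kg·m²; I = I_cm + md² = 0.39593 + 1.223 × 0.55260² = 0.76939 kg·m².
T = 2π√(0.76939/(1.223 × 1.621 × 0.55260)) = 5.266 s.

5.266 s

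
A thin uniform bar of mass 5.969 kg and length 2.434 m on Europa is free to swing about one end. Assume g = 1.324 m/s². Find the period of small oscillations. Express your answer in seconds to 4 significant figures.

6.956 s

For a physical pendulum T = 2π√(I/(mgd)), with d = 1.2170 m from pivot to centre of mass.
I_cm = mL²/12 = 5.969 × 2.434²/12 = 2.9469 kg·m²; I = I_cm + md² = 2.9469 + 5.969 × 1.2170² = 11.787 kg·m².
T = 2π√(11.787/(5.969 × 1.324 × 1.2170)) = 6.956 s.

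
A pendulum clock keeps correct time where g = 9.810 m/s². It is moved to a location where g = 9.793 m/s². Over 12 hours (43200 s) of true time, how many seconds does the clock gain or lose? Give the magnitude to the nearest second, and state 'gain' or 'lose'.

The clock's period scales as T ∝ 1/√g, so T'/T = √(9.810/9.793) = 1.00087.
In 43200 s of true time the clock registers 43200/1.00087 = 43162.6 s, so it loses 37 s.

lose 37 s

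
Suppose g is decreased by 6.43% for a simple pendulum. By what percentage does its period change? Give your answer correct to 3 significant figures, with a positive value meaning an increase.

T ∝ 1/√g, so T'/T = 1/√(0.9357) = 1.034.
Percentage change in T = (1.034 − 1) × 100% = 3.38%.

3.38%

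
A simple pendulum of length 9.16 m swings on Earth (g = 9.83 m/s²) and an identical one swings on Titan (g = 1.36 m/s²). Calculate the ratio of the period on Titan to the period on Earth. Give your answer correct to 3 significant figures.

T ∝ 1/√g, so T₂/T₁ = √(g₁/g₂) = √(9.83/1.36) = 2.69.

2.69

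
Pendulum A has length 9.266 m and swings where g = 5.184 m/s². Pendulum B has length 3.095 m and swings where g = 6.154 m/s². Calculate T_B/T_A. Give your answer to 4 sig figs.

T = 2π√(L/g), so T_B/T_A = √((L_B/g_B)/(L_A/g_A)) = √((3.095/6.154)/(9.266/5.184)) = 0.5304.

0.5304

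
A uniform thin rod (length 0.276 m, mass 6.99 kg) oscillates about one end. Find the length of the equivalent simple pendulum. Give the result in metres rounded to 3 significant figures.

0.184 m

The equivalent simple-pendulum length is L_eq = I/(md), where I is about the pivot and d = 0.1380 m.
I_cm = (1/12)mL² = 0.04437 kg·m², so I = I_cm + md² = 0.04437 + 0.1331 = 0.1775 kg·m².
L_eq = 0.1775/(6.99 × 0.1380) = 0.184 m.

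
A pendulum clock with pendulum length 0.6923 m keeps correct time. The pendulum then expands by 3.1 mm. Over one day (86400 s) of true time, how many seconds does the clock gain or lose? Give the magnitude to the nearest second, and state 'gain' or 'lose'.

T ∝ √L, so T'/T = √(0.69540/0.6923) = 1.00224.
In 86400 s of true time the clock registers 86400/1.00224 = 86207.2 s, so it loses 193 s.

lose 193 s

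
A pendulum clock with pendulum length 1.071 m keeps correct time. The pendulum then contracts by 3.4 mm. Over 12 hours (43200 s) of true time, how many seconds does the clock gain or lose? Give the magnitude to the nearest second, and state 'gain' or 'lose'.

gain 69 s

T ∝ √L, so T'/T = √(1.06760/1.071) = 0.998411.
In 43200 s of true time the clock registers 43200/0.998411 = 43268.7 s, so it gains 69 s.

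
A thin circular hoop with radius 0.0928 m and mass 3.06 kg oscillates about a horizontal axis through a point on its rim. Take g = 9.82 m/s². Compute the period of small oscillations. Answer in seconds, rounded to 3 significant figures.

I_cm = mr² = 0.02635 kg·m². The pivot is at distance d = 0.0928 m from the centre of mass.
By the parallel-axis theorem, I = I_cm + md² = 0.02635 + 0.02635 = 0.05270 kg·m².
T = 2π√(I/(mgd)) = 2π√(0.05270/(3.06 × 9.82 × 0.0928)) = 0.864 s.

0.864 s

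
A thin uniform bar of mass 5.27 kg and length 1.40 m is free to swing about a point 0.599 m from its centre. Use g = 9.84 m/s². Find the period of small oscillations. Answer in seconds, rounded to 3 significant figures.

1.87 s

For a physical pendulum T = 2π√(I/(mgd)), with d = 0.5990 m from pivot to centre of mass.
I_cm = mL²/12 = 5.27 × 1.40²/12 = 0.8608 kg·m²; I = I_cm + md² = 0.8608 + 5.27 × 0.5990² = 2.752 kg·m².
T = 2π√(2.752/(5.27 × 9.84 × 0.5990)) = 1.87 s.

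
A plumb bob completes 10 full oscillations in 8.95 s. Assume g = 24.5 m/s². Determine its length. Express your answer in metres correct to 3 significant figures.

T = 8.95/10 = 0.8950 s.
From T = 2π√(L/g), L = gT²/(4π²) = 24.5 × 0.8950²/(4π²) = 0.497 m.

0.497 m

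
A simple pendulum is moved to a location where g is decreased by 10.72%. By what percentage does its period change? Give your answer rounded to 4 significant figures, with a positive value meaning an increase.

5.833%

T ∝ 1/√g, so T'/T = 1/√(0.89280) = 1.0583.
Percentage change in T = (1.0583 − 1) × 100% = 5.833%.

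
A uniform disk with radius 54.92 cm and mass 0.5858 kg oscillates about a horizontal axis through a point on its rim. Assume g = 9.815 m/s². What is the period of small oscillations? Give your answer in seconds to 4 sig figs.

1.820 s

I_cm = ½mr² = 0.088345 kg·m². The pivot is at distance d = 0.5492 m from the centre of mass.
By the parallel-axis theorem, I = I_cm + md² = 0.088345 + 0.17669 = 0.26503 kg·m².
T = 2π√(I/(mgd)) = 2π√(0.26503/(0.5858 × 9.815 × 0.5492)) = 1.820 s.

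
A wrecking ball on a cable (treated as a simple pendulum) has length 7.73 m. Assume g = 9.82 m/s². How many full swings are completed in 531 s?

T = 2π√(L/g) = 2π√(7.73/9.82) = 5.575 s.
Number of complete oscillations = ⌊531/5.575⌋ = ⌊95.25⌋ = 95.

95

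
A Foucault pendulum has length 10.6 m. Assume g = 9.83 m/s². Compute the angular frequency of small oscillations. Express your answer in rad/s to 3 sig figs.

0.963 rad/s

ω = √(g/L) = √(9.83/10.6) = 0.963 rad/s.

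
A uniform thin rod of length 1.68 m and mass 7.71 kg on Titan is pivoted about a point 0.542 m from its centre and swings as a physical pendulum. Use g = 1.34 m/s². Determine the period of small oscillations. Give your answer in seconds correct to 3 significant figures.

For a physical pendulum T = 2π√(I/(mgd)), with d = 0.5420 m from pivot to centre of mass.
I_cm = mL²/12 = 7.71 × 1.68²/12 = 1.813 kg·m²; I = I_cm + md² = 1.813 + 7.71 × 0.5420² = 4.078 kg·m².
T = 2π√(4.078/(7.71 × 1.34 × 0.5420)) = 5.36 s.

5.36 s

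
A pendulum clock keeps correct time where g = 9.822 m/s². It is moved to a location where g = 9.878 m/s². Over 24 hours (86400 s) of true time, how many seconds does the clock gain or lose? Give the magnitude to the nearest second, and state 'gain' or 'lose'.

The clock's period scales as T ∝ 1/√g, so T'/T = √(9.822/9.878) = 0.997161.
In 86400 s of true time the clock registers 86400/0.997161 = 86646.0 s, so it gains 246 s.

gain 246 s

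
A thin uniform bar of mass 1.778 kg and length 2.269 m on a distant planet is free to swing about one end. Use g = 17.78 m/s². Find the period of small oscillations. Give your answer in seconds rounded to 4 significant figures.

For a physical pendulum T = 2π√(I/(mgd)), with d = 1.1345 m from pivot to centre of mass.
I_cm = mL²/12 = 1.778 × 2.269²/12 = 0.76282 kg·m²; I = I_cm + md² = 0.76282 + 1.778 × 1.1345² = 3.0513 kg·m².
T = 2π√(3.0513/(1.778 × 17.78 × 1.1345)) = 1.833 s.

1.833 s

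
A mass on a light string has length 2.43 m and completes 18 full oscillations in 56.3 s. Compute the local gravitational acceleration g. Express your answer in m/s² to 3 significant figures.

T = 56.3/18 = 3.128 s.
From T = 2π√(L/g), g = 4π²L/T² = 4π² × 2.43/3.128² = 9.81 m/s².

9.81 m/s²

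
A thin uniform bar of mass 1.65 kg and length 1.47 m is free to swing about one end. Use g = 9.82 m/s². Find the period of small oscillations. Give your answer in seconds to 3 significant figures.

For a physical pendulum T = 2π√(I/(mgd)), with d = 0.7350 m from pivot to centre of mass.
I_cm = mL²/12 = 1.65 × 1.47²/12 = 0.2971 kg·m²; I = I_cm + md² = 0.2971 + 1.65 × 0.7350² = 1.188 kg·m².
T = 2π√(1.188/(1.65 × 9.82 × 0.7350)) = 1.98 s.

1.98 s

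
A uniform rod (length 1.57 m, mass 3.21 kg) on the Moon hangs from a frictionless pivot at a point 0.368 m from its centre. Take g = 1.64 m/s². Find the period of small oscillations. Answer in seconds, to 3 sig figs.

4.72 s

For a physical pendulum T = 2π√(I/(mgd)), with d = 0.3680 m from pivot to centre of mass.
I_cm = mL²/12 = 3.21 × 1.57²/12 = 0.6594 kg·m²; I = I_cm + md² = 0.6594 + 3.21 × 0.3680² = 1.094 kg·m².
T = 2π√(1.094/(3.21 × 1.64 × 0.3680)) = 4.72 s.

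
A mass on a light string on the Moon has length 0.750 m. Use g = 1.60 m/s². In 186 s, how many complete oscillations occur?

43

T = 2π√(L/g) = 2π√(0.750/1.60) = 4.302 s.
Number of complete oscillations = ⌊186/4.302⌋ = ⌊43.24⌋ = 43.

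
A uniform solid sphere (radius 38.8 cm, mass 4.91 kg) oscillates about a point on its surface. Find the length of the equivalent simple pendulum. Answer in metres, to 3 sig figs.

The equivalent simple-pendulum length is L_eq = I/(md), where I is about the pivot and d = 0.3880 m.
I_cm = (2/5)mR² = 0.2957 kg·m², so I = I_cm + md² = 0.2957 + 0.7392 = 1.035 kg·m².
L_eq = 1.035/(4.91 × 0.3880) = 0.543 m.

0.543 m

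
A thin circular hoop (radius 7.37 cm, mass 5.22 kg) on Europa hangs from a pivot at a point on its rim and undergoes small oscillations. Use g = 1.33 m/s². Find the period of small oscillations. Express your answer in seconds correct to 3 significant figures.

I_cm = mr² = 0.02835 kg·m². The pivot is at distance d = 0.0737 m from the centre of mass.
By the parallel-axis theorem, I = I_cm + md² = 0.02835 + 0.02835 = 0.05671 kg·m².
T = 2π√(I/(mgd)) = 2π√(0.05671/(5.22 × 1.33 × 0.0737)) = 2.09 s.

2.09 s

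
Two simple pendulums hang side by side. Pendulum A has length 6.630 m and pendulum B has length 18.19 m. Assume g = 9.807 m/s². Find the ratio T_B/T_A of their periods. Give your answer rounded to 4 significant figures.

T ∝ √L, so T_B/T_A = √(L_B/L_A) = √(18.19/6.630) = 1.656.

1.656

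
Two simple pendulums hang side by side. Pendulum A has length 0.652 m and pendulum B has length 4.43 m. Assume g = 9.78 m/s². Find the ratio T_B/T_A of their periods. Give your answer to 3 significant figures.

2.61

T ∝ √L, so T_B/T_A = √(L_B/L_A) = √(4.43/0.652) = 2.61.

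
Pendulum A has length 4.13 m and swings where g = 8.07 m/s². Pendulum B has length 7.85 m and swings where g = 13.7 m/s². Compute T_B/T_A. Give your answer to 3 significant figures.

1.06

T = 2π√(L/g), so T_B/T_A = √((L_B/g_B)/(L_A/g_A)) = √((7.85/13.7)/(4.13/8.07)) = 1.06.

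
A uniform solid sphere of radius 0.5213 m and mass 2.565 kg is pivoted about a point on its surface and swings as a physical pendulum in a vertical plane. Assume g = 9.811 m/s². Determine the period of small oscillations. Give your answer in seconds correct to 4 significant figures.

1.714 s

I_cm = (2/5)mr² = 0.27882 kg·m². The pivot is at distance d = 0.5213 m from the centre of mass.
By the parallel-axis theorem, I = I_cm + md² = 0.27882 + 0.69705 = 0.97587 kg·m².
T = 2π√(I/(mgd)) = 2π√(0.97587/(2.565 × 9.811 × 0.5213)) = 1.714 s.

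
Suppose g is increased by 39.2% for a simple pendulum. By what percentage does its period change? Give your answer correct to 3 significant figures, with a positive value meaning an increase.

-15.2%

T ∝ 1/√g, so T'/T = 1/√(1.392) = 0.8476.
Percentage change in T = (0.8476 − 1) × 100% = -15.2%.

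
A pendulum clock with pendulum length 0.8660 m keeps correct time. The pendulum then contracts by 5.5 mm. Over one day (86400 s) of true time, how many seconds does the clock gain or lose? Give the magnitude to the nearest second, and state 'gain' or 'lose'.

gain 276 s

T ∝ √L, so T'/T = √(0.86050/0.8660) = 0.996819.
In 86400 s of true time the clock registers 86400/0.996819 = 86675.7 s, so it gains 276 s.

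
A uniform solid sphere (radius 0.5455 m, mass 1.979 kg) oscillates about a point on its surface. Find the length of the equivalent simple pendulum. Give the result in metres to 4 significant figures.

0.7637 m

The equivalent simple-pendulum length is L_eq = I/(md), where I is about the pivot and d = 0.54550 m.
I_cm = (2/5)mR² = 0.23556 kg·m², so I = I_cm + md² = 0.23556 + 0.58889 = 0.82445 kg·m².
L_eq = 0.82445/(1.979 × 0.54550) = 0.7637 m.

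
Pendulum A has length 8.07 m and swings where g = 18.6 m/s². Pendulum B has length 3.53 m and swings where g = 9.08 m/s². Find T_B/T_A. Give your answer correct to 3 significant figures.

T = 2π√(L/g), so T_B/T_A = √((L_B/g_B)/(L_A/g_A)) = √((3.53/9.08)/(8.07/18.6)) = 0.947.

0.947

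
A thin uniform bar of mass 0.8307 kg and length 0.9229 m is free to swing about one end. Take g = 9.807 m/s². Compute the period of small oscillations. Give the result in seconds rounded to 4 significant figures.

1.574 s

For a physical pendulum T = 2π√(I/(mgd)), with d = 0.46145 m from pivot to centre of mass.
I_cm = mL²/12 = 0.8307 × 0.9229²/12 = 0.058962 kg·m²; I = I_cm + md² = 0.058962 + 0.8307 × 0.46145² = 0.23585 kg·m².
T = 2π√(0.23585/(0.8307 × 9.807 × 0.46145)) = 1.574 s.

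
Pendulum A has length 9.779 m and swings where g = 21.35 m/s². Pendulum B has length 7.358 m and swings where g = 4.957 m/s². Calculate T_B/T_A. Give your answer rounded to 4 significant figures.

1.800

T = 2π√(L/g), so T_B/T_A = √((L_B/g_B)/(L_A/g_A)) = √((7.358/4.957)/(9.779/21.35)) = 1.800.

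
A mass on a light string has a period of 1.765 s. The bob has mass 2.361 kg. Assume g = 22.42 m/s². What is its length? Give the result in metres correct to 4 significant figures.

From T = 2π√(L/g), L = gT²/(4π²) = 22.42 × 1.7650²/(4π²) = 1.769 m.

1.769 m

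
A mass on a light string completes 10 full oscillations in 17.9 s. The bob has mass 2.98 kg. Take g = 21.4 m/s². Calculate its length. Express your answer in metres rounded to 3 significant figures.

T = 17.9/10 = 1.790 s.
From T = 2π√(L/g), L = gT²/(4π²) = 21.4 × 1.790²/(4π²) = 1.74 m.

1.74 m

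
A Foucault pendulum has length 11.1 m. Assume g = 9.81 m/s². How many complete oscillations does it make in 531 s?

79

T = 2π√(L/g) = 2π√(11.1/9.81) = 6.684 s.
Number of complete oscillations = ⌊531/6.684⌋ = ⌊79.45⌋ = 79.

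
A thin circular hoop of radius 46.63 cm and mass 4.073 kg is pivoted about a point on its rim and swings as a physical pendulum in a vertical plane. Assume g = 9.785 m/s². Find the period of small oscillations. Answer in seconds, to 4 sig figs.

1.940 s

I_cm = mr² = 0.88562 kg·m². The pivot is at distance d = 0.4663 m from the centre of mass.
By the parallel-axis theorem, I = I_cm + md² = 0.88562 + 0.88562 = 1.7712 kg·m².
T = 2π√(I/(mgd)) = 2π√(1.7712/(4.073 × 9.785 × 0.4663)) = 1.940 s.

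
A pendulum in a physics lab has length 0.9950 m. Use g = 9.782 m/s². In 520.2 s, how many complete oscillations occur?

259

T = 2π√(L/g) = 2π√(0.9950/9.782) = 2.0039 s.
Number of complete oscillations = ⌊520.2/2.0039⌋ = ⌊259.59⌋ = 259.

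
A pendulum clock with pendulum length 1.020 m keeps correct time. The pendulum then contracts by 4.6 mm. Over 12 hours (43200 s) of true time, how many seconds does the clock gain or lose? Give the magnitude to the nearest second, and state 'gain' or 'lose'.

T ∝ √L, so T'/T = √(1.01540/1.020) = 0.997743.
In 43200 s of true time the clock registers 43200/0.997743 = 43297.7 s, so it gains 98 s.

gain 98 s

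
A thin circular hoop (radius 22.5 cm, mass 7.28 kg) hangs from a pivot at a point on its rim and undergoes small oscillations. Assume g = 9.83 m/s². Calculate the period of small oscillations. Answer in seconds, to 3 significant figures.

1.34 s

I_cm = mr² = 0.3686 kg·m². The pivot is at distance d = 0.225 m from the centre of mass.
By the parallel-axis theorem, I = I_cm + md² = 0.3686 + 0.3686 = 0.7371 kg·m².
T = 2π√(I/(mgd)) = 2π√(0.7371/(7.28 × 9.83 × 0.225)) = 1.34 s.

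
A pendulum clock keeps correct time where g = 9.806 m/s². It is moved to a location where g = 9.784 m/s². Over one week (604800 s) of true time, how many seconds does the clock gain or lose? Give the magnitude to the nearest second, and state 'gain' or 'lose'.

lose 679 s

The clock's period scales as T ∝ 1/√g, so T'/T = √(9.806/9.784) = 1.00112.
In 604800 s of true time the clock registers 604800/1.00112 = 604121.2 s, so it loses 679 s.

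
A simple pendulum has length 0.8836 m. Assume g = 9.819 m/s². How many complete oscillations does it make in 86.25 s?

45

T = 2π√(L/g) = 2π√(0.8836/9.819) = 1.8848 s.
Number of complete oscillations = ⌊86.25/1.8848⌋ = ⌊45.760⌋ = 45.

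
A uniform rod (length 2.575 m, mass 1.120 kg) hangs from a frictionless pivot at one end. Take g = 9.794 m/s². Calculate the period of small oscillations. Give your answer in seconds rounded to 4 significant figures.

For a physical pendulum T = 2π√(I/(mgd)), with d = 1.2875 m from pivot to centre of mass.
I_cm = mL²/12 = 1.120 × 2.575²/12 = 0.61886 kg·m²; I = I_cm + md² = 0.61886 + 1.120 × 1.2875² = 2.4754 kg·m².
T = 2π√(2.4754/(1.120 × 9.794 × 1.2875)) = 2.631 s.

2.631 s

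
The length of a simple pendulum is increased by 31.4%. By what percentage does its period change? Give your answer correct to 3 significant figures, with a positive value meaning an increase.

T ∝ √L, so T'/T = √(1.314) = 1.146.
Percentage change in T = (1.146 − 1) × 100% = 14.6%.

14.6%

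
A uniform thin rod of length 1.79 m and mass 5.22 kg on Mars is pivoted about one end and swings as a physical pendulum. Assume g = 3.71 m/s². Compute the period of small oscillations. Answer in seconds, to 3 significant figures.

For a physical pendulum T = 2π√(I/(mgd)), with d = 0.8950 m from pivot to centre of mass.
I_cm = mL²/12 = 5.22 × 1.79²/12 = 1.394 kg·m²; I = I_cm + md² = 1.394 + 5.22 × 0.8950² = 5.575 kg·m².
T = 2π√(5.575/(5.22 × 3.71 × 0.8950)) = 3.56 s.

3.56 s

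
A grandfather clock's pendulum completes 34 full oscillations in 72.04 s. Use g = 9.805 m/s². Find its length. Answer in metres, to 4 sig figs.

1.115 m

T = 72.04/34 = 2.1188 s.
From T = 2π√(L/g), L = gT²/(4π²) = 9.805 × 2.1188²/(4π²) = 1.115 m.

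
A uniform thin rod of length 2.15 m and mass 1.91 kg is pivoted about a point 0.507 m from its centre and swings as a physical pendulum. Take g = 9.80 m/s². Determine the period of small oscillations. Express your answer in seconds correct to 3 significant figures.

For a physical pendulum T = 2π√(I/(mgd)), with d = 0.5070 m from pivot to centre of mass.
I_cm = mL²/12 = 1.91 × 2.15²/12 = 0.7357 kg·m²; I = I_cm + md² = 0.7357 + 1.91 × 0.5070² = 1.227 kg·m².
T = 2π√(1.227/(1.91 × 9.80 × 0.5070)) = 2.26 s.

2.26 s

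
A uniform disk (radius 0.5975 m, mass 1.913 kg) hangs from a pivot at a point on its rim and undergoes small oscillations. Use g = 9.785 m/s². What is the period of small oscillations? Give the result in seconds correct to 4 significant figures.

I_cm = ½mr² = 0.34148 kg·m². The pivot is at distance d = 0.5975 m from the centre of mass.
By the parallel-axis theorem, I = I_cm + md² = 0.34148 + 0.68295 = 1.0244 kg·m².
T = 2π√(I/(mgd)) = 2π√(1.0244/(1.913 × 9.785 × 0.5975)) = 1.902 s.

1.902 s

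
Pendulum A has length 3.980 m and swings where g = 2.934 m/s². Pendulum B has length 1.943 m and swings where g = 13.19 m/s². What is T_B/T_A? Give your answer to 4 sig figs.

T = 2π√(L/g), so T_B/T_A = √((L_B/g_B)/(L_A/g_A)) = √((1.943/13.19)/(3.980/2.934)) = 0.3295.

0.3295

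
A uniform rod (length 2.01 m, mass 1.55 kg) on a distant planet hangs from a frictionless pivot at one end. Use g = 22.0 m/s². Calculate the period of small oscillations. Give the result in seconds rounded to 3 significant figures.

1.55 s

For a physical pendulum T = 2π√(I/(mgd)), with d = 1.005 m from pivot to centre of mass.
I_cm = mL²/12 = 1.55 × 2.01²/12 = 0.5218 kg·m²; I = I_cm + md² = 0.5218 + 1.55 × 1.005² = 2.087 kg·m².
T = 2π√(2.087/(1.55 × 22.0 × 1.005)) = 1.55 s.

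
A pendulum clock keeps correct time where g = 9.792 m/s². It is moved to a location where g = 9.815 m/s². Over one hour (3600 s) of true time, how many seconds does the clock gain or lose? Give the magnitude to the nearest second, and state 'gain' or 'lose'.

The clock's period scales as T ∝ 1/√g, so T'/T = √(9.792/9.815) = 0.998828.
In 3600 s of true time the clock registers 3600/0.998828 = 3604.2 s, so it gains 4 s.

gain 4 s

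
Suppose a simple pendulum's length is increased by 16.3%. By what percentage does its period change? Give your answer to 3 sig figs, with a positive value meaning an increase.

7.84%

T ∝ √L, so T'/T = √(1.163) = 1.078.
Percentage change in T = (1.078 − 1) × 100% = 7.84%.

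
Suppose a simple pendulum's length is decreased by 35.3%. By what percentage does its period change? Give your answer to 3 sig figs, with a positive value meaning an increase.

-19.6%

T ∝ √L, so T'/T = √(0.6470) = 0.8044.
Percentage change in T = (0.8044 − 1) × 100% = -19.6%.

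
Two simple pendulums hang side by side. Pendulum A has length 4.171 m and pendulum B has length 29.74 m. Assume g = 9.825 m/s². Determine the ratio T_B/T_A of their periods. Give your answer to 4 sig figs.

2.670

T ∝ √L, so T_B/T_A = √(L_B/L_A) = √(29.74/4.171) = 2.670.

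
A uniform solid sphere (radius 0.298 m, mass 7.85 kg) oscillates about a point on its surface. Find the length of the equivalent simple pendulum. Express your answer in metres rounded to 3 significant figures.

The equivalent simple-pendulum length is L_eq = I/(md), where I is about the pivot and d = 0.2980 m.
I_cm = (2/5)mR² = 0.2788 kg·m², so I = I_cm + md² = 0.2788 + 0.6971 = 0.9760 kg·m².
L_eq = 0.9760/(7.85 × 0.2980) = 0.417 m.

0.417 m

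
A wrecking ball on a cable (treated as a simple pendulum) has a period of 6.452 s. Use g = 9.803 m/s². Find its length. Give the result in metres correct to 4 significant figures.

10.34 m

From T = 2π√(L/g), L = gT²/(4π²) = 9.803 × 6.4520²/(4π²) = 10.34 m.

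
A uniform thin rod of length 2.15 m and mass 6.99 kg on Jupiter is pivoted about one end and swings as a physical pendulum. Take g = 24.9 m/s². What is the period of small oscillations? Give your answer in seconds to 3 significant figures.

For a physical pendulum T = 2π√(I/(mgd)), with d = 1.075 m from pivot to centre of mass.
I_cm = mL²/12 = 6.99 × 2.15²/12 = 2.693 kg·m²; I = I_cm + md² = 2.693 + 6.99 × 1.075² = 10.77 kg·m².
T = 2π√(10.77/(6.99 × 24.9 × 1.075)) = 1.51 s.

1.51 s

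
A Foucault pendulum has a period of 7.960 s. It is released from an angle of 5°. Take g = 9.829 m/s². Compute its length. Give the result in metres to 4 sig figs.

From T = 2π√(L/g), L = gT²/(4π²) = 9.829 × 7.9600²/(4π²) = 15.78 m.

15.78 m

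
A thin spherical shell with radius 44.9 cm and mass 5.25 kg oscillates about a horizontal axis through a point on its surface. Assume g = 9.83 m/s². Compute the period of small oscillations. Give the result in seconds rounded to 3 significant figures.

1.73 s

I_cm = (2/3)mr² = 0.7056 kg·m². The pivot is at distance d = 0.449 m from the centre of mass.
By the parallel-axis theorem, I = I_cm + md² = 0.7056 + 1.058 = 1.764 kg·m².
T = 2π√(I/(mgd)) = 2π√(1.764/(5.25 × 9.83 × 0.449)) = 1.73 s.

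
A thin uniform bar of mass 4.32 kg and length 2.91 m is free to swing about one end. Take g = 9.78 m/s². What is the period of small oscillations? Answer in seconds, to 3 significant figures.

2.80 s

For a physical pendulum T = 2π√(I/(mgd)), with d = 1.455 m from pivot to centre of mass.
I_cm = mL²/12 = 4.32 × 2.91²/12 = 3.049 kg·m²; I = I_cm + md² = 3.049 + 4.32 × 1.455² = 12.19 kg·m².
T = 2π√(12.19/(4.32 × 9.78 × 1.455)) = 2.80 s.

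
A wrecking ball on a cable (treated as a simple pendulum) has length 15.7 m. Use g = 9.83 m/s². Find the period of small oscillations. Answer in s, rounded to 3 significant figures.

T = 2π√(L/g) = 2π√(15.7/9.83) = 2π × 1.264 = 7.94 s.

7.94 s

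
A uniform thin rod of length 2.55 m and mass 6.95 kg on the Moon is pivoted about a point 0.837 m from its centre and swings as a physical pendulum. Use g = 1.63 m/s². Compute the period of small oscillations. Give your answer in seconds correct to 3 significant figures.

For a physical pendulum T = 2π√(I/(mgd)), with d = 0.8370 m from pivot to centre of mass.
I_cm = mL²/12 = 6.95 × 2.55²/12 = 3.766 kg·m²; I = I_cm + md² = 3.766 + 6.95 × 0.8370² = 8.635 kg·m².
T = 2π√(8.635/(6.95 × 1.63 × 0.8370)) = 6.00 s.

6.00 s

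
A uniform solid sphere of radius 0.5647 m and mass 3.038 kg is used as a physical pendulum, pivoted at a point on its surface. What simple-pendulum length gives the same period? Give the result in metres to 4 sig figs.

0.7906 m

The equivalent simple-pendulum length is L_eq = I/(md), where I is about the pivot and d = 0.56470 m.
I_cm = (2/5)mR² = 0.38751 kg·m², so I = I_cm + md² = 0.38751 + 0.96878 = 1.3563 kg·m².
L_eq = 1.3563/(3.038 × 0.56470) = 0.7906 m.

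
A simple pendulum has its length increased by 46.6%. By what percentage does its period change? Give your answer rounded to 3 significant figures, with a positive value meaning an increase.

21.1%

T ∝ √L, so T'/T = √(1.466) = 1.211.
Percentage change in T = (1.211 − 1) × 100% = 21.1%.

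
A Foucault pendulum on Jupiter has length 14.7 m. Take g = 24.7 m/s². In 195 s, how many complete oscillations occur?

40

T = 2π√(L/g) = 2π√(14.7/24.7) = 4.847 s.
Number of complete oscillations = ⌊195/4.847⌋ = ⌊40.23⌋ = 40.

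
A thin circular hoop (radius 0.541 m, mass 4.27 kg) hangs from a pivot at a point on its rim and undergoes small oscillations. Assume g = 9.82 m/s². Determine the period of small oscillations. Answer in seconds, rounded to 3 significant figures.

2.09 s

I_cm = mr² = 1.250 kg·m². The pivot is at distance d = 0.541 m from the centre of mass.
By the parallel-axis theorem, I = I_cm + md² = 1.250 + 1.250 = 2.499 kg·m².
T = 2π√(I/(mgd)) = 2π√(2.499/(4.27 × 9.82 × 0.541)) = 2.09 s.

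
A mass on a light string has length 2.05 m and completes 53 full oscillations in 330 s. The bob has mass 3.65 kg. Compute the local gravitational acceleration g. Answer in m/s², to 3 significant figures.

T = 330/53 = 6.226 s.
From T = 2π√(L/g), g = 4π²L/T² = 4π² × 2.05/6.226² = 2.09 m/s².

2.09 m/s²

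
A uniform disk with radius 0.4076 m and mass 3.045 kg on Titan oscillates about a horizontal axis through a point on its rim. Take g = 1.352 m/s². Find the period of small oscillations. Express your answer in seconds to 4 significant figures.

4.225 s

I_cm = ½mr² = 0.25294 kg·m². The pivot is at distance d = 0.4076 m from the centre of mass.
By the parallel-axis theorem, I = I_cm + md² = 0.25294 + 0.50589 = 0.75883 kg·m².
T = 2π√(I/(mgd)) = 2π√(0.75883/(3.045 × 1.352 × 0.4076)) = 4.225 s.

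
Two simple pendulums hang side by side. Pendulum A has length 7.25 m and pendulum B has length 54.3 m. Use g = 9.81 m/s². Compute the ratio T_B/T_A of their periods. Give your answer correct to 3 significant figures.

T ∝ √L, so T_B/T_A = √(L_B/L_A) = √(54.3/7.25) = 2.74.

2.74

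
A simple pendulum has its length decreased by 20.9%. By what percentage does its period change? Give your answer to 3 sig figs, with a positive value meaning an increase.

T ∝ √L, so T'/T = √(0.7910) = 0.8894.
Percentage change in T = (0.8894 − 1) × 100% = -11.1%.

-11.1%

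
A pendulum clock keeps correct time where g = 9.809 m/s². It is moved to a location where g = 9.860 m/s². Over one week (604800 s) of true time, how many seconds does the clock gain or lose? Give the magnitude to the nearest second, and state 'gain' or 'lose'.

The clock's period scales as T ∝ 1/√g, so T'/T = √(9.809/9.860) = 0.997410.
In 604800 s of true time the clock registers 604800/0.997410 = 606370.2 s, so it gains 1570 s.

gain 1570 s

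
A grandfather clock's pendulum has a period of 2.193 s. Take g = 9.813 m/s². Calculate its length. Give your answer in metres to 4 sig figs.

From T = 2π√(L/g), L = gT²/(4π²) = 9.813 × 2.1930²/(4π²) = 1.195 m.

1.195 m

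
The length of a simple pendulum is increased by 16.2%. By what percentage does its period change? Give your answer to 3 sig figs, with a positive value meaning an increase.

T ∝ √L, so T'/T = √(1.162) = 1.078.
Percentage change in T = (1.078 − 1) × 100% = 7.80%.

7.80%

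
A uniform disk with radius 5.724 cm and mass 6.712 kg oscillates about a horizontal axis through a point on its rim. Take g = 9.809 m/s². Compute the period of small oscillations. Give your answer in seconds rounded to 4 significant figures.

0.5878 s

I_cm = ½mr² = 0.010996 kg·m². The pivot is at distance d = 0.05724 m from the centre of mass.
By the parallel-axis theorem, I = I_cm + md² = 0.010996 + 0.021991 = 0.032987 kg·m².
T = 2π√(I/(mgd)) = 2π√(0.032987/(6.712 × 9.809 × 0.05724)) = 0.5878 s.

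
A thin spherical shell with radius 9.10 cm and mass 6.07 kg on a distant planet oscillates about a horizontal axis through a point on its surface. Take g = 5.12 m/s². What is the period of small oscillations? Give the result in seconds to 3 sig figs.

1.08 s

I_cm = (2/3)mr² = 0.03351 kg·m². The pivot is at distance d = 0.0910 m from the centre of mass.
By the parallel-axis theorem, I = I_cm + md² = 0.03351 + 0.05027 = 0.08378 kg·m².
T = 2π√(I/(mgd)) = 2π√(0.08378/(6.07 × 5.12 × 0.0910)) = 1.08 s.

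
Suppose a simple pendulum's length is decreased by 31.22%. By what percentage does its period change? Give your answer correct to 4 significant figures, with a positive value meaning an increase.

-17.07%

T ∝ √L, so T'/T = √(0.68780) = 0.82934.
Percentage change in T = (0.82934 − 1) × 100% = -17.07%.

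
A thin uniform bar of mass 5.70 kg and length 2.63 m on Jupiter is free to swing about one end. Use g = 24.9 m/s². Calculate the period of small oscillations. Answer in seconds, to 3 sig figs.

For a physical pendulum T = 2π√(I/(mgd)), with d = 1.315 m from pivot to centre of mass.
I_cm = mL²/12 = 5.70 × 2.63²/12 = 3.286 kg·m²; I = I_cm + md² = 3.286 + 5.70 × 1.315² = 13.14 kg·m².
T = 2π√(13.14/(5.70 × 24.9 × 1.315)) = 1.67 s.

1.67 s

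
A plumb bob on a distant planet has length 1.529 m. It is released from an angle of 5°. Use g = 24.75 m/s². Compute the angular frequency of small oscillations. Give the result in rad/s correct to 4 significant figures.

ω = √(g/L) = √(24.75/1.529) = 4.023 rad/s.

4.023 rad/s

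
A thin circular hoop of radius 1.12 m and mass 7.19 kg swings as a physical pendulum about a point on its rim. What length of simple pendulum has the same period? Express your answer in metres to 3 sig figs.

2.24 m

The equivalent simple-pendulum length is L_eq = I/(md), where I is about the pivot and d = 1.120 m.
I_cm = mR² = 9.019 kg·m², so I = I_cm + md² = 9.019 + 9.019 = 18.04 kg·m².
L_eq = 18.04/(7.19 × 1.120) = 2.24 m.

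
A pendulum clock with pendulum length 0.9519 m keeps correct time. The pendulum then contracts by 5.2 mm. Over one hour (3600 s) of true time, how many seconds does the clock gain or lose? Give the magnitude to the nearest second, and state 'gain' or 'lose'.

T ∝ √L, so T'/T = √(0.94670/0.9519) = 0.997265.
In 3600 s of true time the clock registers 3600/0.997265 = 3609.9 s, so it gains 10 s.

gain 10 s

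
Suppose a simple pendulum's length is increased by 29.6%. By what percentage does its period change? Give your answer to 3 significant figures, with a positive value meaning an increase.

13.8%

T ∝ √L, so T'/T = √(1.296) = 1.138.
Percentage change in T = (1.138 − 1) × 100% = 13.8%.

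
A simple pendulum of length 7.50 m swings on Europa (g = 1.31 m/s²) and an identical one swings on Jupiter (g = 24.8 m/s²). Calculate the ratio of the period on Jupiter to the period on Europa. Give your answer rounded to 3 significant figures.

0.230

T ∝ 1/√g, so T₂/T₁ = √(g₁/g₂) = √(1.31/24.8) = 0.230.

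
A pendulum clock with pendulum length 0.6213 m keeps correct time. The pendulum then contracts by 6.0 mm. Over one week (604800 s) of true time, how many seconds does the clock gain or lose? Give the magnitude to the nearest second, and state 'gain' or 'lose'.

T ∝ √L, so T'/T = √(0.61530/0.6213) = 0.995160.
In 604800 s of true time the clock registers 604800/0.995160 = 607741.7 s, so it gains 2942 s.

gain 2942 s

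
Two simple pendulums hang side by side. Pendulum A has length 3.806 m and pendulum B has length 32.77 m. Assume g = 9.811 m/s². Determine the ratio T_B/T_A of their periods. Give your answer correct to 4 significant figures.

T ∝ √L, so T_B/T_A = √(L_B/L_A) = √(32.77/3.806) = 2.934.

2.934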